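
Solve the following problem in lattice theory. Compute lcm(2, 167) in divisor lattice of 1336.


In a divisor lattice, join = lcm (least common multiple).
gcd(2,167) = 1
lcm(2,167) = 2*167/gcd = 334/1 = 334


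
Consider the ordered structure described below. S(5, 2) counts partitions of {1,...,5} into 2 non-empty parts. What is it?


S(n,k) = k*S(n-1,k) + S(n-1,k-1).
S(4,2) = 7, S(4,1) = 1
S(5,2) = 2*7 + 1 = 14 + 1
S(5,2) = 15


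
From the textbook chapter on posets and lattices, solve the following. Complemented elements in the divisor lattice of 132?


An element a is complemented if some b has a meet b = bottom, a join b = top.
a is complemented iff gcd(a, n/a)=1, i.e. a is a unitary divisor of 132.
Complemented elements: 1, 3, 4, 11, 12, 33, ... (2 more)
Count: 8


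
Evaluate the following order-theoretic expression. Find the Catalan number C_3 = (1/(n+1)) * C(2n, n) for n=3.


C(n) = C(2n, n) / (n+1).
C(6, 3) = 20
C(3) = 20 / 4 = 5


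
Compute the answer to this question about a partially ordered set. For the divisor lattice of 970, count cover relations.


A cover relation a -< b holds when a < b with no c strictly between.
Cover relations:
  1 -< 2
  1 -< 5
  1 -< 97
  2 -< 10
  2 -< 194
  5 -< 10
  5 -< 485
  10 -< 970
  ...4 more
Total: 12


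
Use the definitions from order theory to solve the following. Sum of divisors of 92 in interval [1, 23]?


Interval [1,23] in divisors of 92: [1, 23]
Sum = 24


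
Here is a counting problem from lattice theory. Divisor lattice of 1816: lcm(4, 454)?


Join=lcm.
gcd(4,454)=2
lcm=908


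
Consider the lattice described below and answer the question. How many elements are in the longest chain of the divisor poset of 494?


A chain is a totally ordered subset; we count the number of elements in a maximum chain.
Compute, for each element x, the size of the longest chain ending at x:
  1: 1
  2: 2
  13: 2
  19: 2
  26: 3
  38: 3
  ...
A maximum chain: 1 < 2 < 26 < 494
Number of elements in the longest chain: 4


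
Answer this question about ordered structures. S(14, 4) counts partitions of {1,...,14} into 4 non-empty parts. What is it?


S(n,k) = k*S(n-1,k) + S(n-1,k-1).
S(13,4) = 2532530, S(13,3) = 261625
S(14,4) = 4*2532530 + 261625 = 10130120 + 261625
S(14,4) = 10391745


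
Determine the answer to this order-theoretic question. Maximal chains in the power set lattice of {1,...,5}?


A maximal chain goes from the minimum element to a maximal element via cover relations.
Counting all min-to-max paths in the cover graph.
Total maximal chains: 120


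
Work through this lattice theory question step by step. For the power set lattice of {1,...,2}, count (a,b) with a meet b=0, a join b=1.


Complement pair (a,b): a meet b = bottom, a join b = top.
Here: A intersect B = {} and A union B = {1,...,2}.
Pairs found: ({},{1,2}), ({1},{2}), ({2},{1}), ({1,2},{})
Total ordered pairs: 4


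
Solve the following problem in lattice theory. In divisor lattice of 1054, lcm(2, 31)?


Join=lcm.
gcd(2,31)=1
lcm=62


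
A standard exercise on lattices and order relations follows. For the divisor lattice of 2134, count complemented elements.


An element a is complemented if some b has a meet b = bottom, a join b = top.
a is complemented iff gcd(a, n/a)=1, i.e. a is a unitary divisor of 2134.
Complemented elements: 1, 2, 11, 22, 97, 194, ... (2 more)
Count: 8


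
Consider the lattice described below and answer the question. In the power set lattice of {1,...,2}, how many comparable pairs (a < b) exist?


A comparable pair {a,b} has a < b or b < a in the order.
Count unordered pairs where one element is strictly below the other.
Examples: {{},{1}}, {{},{2}}, {{},{1,2}}, {{1},{1,2}}, ...
Total comparable pairs: 5


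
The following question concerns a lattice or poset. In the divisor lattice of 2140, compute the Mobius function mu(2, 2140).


In a divisor lattice, mu(a,b) = mu(b/a) where mu is the classical Mobius function.
b/a = 2140/2 = 1070
Prime factorization of 1070: primes [2, 5, 107]
1070 is squarefree with 3 prime factor(s), so mu(1070) = (-1)^3 = -1


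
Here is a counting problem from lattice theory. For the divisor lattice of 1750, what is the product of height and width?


Height = length of longest chain minus 1; width = size of largest antichain.
A maximum chain: 1 | 7 | 35 | 175 | 875 | 1750  (height 5).
A maximum antichain: {10, 14, 25, 35}  (width 4).
Product = 5 * 4 = 20


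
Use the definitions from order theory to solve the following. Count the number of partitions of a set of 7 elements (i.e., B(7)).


B(n) = number of set partitions of an n-element set.
B(n) satisfies the recurrence: B(n+1) = sum_k C(n,k)*B(k).
B(7) = 877


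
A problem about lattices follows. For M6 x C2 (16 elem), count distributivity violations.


Distributive law: a ^ (b v c) = (a ^ b) v (a ^ c).
Check all 16^3 = 4096 ordered triples (a,b,c).
  e.g. a=(a1,0), b=(a2,0), c=(a3,0): lhs=(a1,0) != rhs=(0,0)
  e.g. a=(a1,0), b=(a2,0), c=(a3,1): lhs=(a1,0) != rhs=(0,0)
Total violating triples: 960


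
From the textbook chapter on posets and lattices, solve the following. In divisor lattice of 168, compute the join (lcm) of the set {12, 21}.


In a divisor lattice, join = lcm (least common multiple).
Compute lcm iteratively: start with first element, then lcm(current, next).
Elements: [12, 21]
lcm(12,21) = 84
Final lcm = 84


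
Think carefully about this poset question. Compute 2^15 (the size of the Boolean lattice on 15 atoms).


Power set = 2^n.
2^15 = 32768


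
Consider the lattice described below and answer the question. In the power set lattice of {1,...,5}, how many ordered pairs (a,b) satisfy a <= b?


The order relation is {(a,b) : a <= b}, reflexive so it includes (a,a).
Examples: ({},{}), ({},{1,2}), ({},{1,2,3}), ({},{1,2,3,4}), ({},{1,2,3,4,5}), ...
Total ordered pairs: 243


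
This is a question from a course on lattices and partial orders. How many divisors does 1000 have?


Divisors of 1000: [1, 2, 4, 5, 8, 10, 20, 25, 40, 50, 100, 125, 200, 250, 500, 1000]
Count: 16


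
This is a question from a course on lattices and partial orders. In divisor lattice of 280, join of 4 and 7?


In a divisor lattice, join = lcm (least common multiple).
gcd(4,7) = 1
lcm(4,7) = 4*7/gcd = 28/1 = 28


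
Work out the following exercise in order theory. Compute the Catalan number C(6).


C(n) = C(2n, n) / (n+1).
C(12, 6) = 924
C(6) = 924 / 7 = 132


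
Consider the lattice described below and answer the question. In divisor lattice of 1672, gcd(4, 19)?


Meet=gcd.
gcd(4,19)=1


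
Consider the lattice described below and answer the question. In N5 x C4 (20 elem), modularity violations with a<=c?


Modular law: if a <= c then a v (b ^ c) = (a v b) ^ c.
Check all triples (a,b,c) with a <= c among 20 elements.
  e.g. a=(a,0), b=(c,0), c=(b,0): lhs=(a,0) != rhs=(b,0)
  e.g. a=(a,0), b=(c,1), c=(b,0): lhs=(a,0) != rhs=(b,0)
Total violating triples: 40


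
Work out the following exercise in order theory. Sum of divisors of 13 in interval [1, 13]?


Interval [1,13] in divisors of 13: [1, 13]
Sum = 14


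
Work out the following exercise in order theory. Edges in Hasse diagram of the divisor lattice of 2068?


A cover relation a -< b holds when a < b with no c strictly between.
Cover relations:
  1 -< 2
  1 -< 11
  1 -< 47
  2 -< 4
  2 -< 22
  2 -< 94
  4 -< 44
  4 -< 188
  ...12 more
Total: 20


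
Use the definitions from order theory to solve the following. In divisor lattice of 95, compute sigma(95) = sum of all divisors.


sigma(n) = sum of divisors.
Divisors of 95: [1, 5, 19, 95]
Sum = 120


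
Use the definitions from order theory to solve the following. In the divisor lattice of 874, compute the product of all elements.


Divisors of 874: [1, 2, 19, 23, 38, 46, 437, 874]
Product = n^(d(n)/2) = 874^(8/2)
Product = 583506543376


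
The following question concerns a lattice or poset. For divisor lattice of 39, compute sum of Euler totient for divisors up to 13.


Divisors of 39 up to 13: [1, 3, 13]
phi values: [1, 2, 12]
Sum = 15


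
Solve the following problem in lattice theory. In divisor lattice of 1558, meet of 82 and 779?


In a divisor lattice, meet = gcd (greatest common divisor).
By Euclidean algorithm or factoring: gcd(82,779) = 41


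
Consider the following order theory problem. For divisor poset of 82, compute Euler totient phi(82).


phi(n) = n * prod_{p|n} (1 - 1/p).
Prime divisors of 82: [2, 41]
phi(82) = 82 * (1 - 1/2) * (1 - 1/41)
phi(82) = 40


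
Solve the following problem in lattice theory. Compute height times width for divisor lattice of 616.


Height = length of longest chain minus 1; width = size of largest antichain.
A maximum chain: 1 | 11 | 77 | 154 | 308 | 616  (height 5).
A maximum antichain: {4, 14, 22, 77}  (width 4).
Product = 5 * 4 = 20


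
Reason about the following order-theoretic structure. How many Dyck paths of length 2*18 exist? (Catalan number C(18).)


C(n) = C(2n, n) / (n+1).
C(36, 18) = 9075135300
C(18) = 9075135300 / 19 = 477638700


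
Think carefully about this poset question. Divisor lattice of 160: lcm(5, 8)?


Join=lcm.
gcd(5,8)=1
lcm=40


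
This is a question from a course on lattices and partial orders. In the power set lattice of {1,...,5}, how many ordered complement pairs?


Complement pair (a,b): a meet b = bottom, a join b = top.
Here: A intersect B = {} and A union B = {1,...,5}.
Pairs found: ({},{1,2,3,4,5}), ({1},{2,3,4,5}), ({2},{1,3,4,5}), ({3},{1,2,4,5}), ... (28 more)
Total ordered pairs: 32


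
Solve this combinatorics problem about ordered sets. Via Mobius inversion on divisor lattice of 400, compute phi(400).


phi(n) = n * prod_{p|n} (1 - 1/p).
Prime divisors of 400: [2, 5]
phi(400) = 400 * (1 - 1/2) * (1 - 1/5)
phi(400) = 160


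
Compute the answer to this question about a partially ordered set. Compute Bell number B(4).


B(n) = number of set partitions of an n-element set.
B(n) satisfies the recurrence: B(n+1) = sum_k C(n,k)*B(k).
B(4) = 15


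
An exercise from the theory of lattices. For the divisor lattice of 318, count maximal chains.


A maximal chain goes from the minimum element to a maximal element via cover relations.
Counting all min-to-max paths in the cover graph.
Total maximal chains: 6


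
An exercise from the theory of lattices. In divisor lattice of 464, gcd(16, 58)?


Meet=gcd.
gcd(16,58)=2


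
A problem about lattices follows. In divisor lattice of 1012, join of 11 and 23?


In a divisor lattice, join = lcm (least common multiple).
gcd(11,23) = 1
lcm(11,23) = 11*23/gcd = 253/1 = 253


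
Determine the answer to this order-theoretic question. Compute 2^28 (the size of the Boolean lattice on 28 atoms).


Power set = 2^n.
2^28 = 268435456


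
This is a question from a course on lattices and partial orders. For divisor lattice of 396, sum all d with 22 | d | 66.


Interval [22,66] in divisors of 396: [22, 66]
Sum = 88


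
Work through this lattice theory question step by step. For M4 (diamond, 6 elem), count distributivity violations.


Distributive law: a ^ (b v c) = (a ^ b) v (a ^ c).
Check all 6^3 = 216 ordered triples (a,b,c).
  e.g. a=a1, b=a2, c=a3: lhs=a1 != rhs=0
  e.g. a=a1, b=a2, c=a4: lhs=a1 != rhs=0
Total violating triples: 24


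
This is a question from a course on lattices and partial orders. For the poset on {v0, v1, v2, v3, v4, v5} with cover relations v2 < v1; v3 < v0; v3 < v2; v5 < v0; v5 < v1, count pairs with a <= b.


The order relation is {(a,b) : a <= b}, reflexive so it includes (a,a).
Examples: (v0,v0), (v1,v1), (v2,v1), (v2,v2), (v3,v0), ...
Total ordered pairs: 12


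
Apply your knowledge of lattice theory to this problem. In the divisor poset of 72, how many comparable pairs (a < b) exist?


A comparable pair {a,b} has a < b or b < a in the order.
Count unordered pairs where one element is strictly below the other.
Examples: {1,2}, {1,3}, {1,4}, {1,6}, ...
Total comparable pairs: 48


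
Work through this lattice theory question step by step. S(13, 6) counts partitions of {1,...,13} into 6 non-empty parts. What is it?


S(n,k) = k*S(n-1,k) + S(n-1,k-1).
S(12,6) = 1323652, S(12,5) = 1379400
S(13,6) = 6*1323652 + 1379400 = 7941912 + 1379400
S(13,6) = 9321312


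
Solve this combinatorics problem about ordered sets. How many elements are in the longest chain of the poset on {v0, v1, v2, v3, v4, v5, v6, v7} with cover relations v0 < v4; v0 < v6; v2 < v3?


A chain is a totally ordered subset; we count the number of elements in a maximum chain.
Compute, for each element x, the size of the longest chain ending at x:
  v0: 1
  v1: 1
  v2: 1
  v5: 1
  v7: 1
  v3: 2
  ...
A maximum chain: v2 < v3
Number of elements in the longest chain: 2


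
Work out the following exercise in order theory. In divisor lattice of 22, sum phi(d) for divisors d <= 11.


Divisors of 22 up to 11: [1, 2, 11]
phi values: [1, 1, 10]
Sum = 12


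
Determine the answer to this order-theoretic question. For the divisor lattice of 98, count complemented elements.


An element a is complemented if some b has a meet b = bottom, a join b = top.
a is complemented iff gcd(a, n/a)=1, i.e. a is a unitary divisor of 98.
Complemented elements: 1, 2, 49, 98
Count: 4


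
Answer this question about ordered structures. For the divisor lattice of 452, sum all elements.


sigma(n) = sum of divisors.
Divisors of 452: [1, 2, 4, 113, 226, 452]
Sum = 798


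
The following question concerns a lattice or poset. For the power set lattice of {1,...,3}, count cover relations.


A cover relation a -< b holds when a < b with no c strictly between.
Cover relations:
  {} -< {1}
  {} -< {2}
  {} -< {3}
  {1} -< {1,2}
  {1} -< {1,3}
  {2} -< {1,2}
  {2} -< {2,3}
  {3} -< {1,3}
  ...4 more
Total: 12


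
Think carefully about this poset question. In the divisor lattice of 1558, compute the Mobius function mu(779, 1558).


In a divisor lattice, mu(a,b) = mu(b/a) where mu is the classical Mobius function.
b/a = 1558/779 = 2
Prime factorization of 2: primes [2]
2 is squarefree with 1 prime factor(s), so mu(2) = (-1)^1 = -1


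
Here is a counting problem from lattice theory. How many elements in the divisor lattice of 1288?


Divisors of 1288: [1, 2, 4, 7, 8, 14, 23, 28, 46, 56, 92, 161, 184, 322, 644, 1288]
Count: 16


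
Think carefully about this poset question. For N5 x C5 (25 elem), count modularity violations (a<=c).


Modular law: if a <= c then a v (b ^ c) = (a v b) ^ c.
Check all triples (a,b,c) with a <= c among 25 elements.
  e.g. a=(a,0), b=(c,0), c=(b,0): lhs=(a,0) != rhs=(b,0)
  e.g. a=(a,0), b=(c,1), c=(b,0): lhs=(a,0) != rhs=(b,0)
Total violating triples: 75


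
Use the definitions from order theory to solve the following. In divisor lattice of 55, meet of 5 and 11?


In a divisor lattice, meet = gcd (greatest common divisor).
By Euclidean algorithm or factoring: gcd(5,11) = 1


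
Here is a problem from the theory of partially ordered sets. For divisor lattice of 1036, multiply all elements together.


Divisors of 1036: [1, 2, 4, 7, 14, 28, 37, 74, 148, 259, 518, 1036]
Product = n^(d(n)/2) = 1036^(12/2)
Product = 1236398679213838336


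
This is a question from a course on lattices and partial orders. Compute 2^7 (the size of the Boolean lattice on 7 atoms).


Power set = 2^n.
2^7 = 128


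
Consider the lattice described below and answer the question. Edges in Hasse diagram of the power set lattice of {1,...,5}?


A cover relation a -< b holds when a < b with no c strictly between.
Cover relations:
  {} -< {1}
  {} -< {2}
  {} -< {3}
  {} -< {4}
  {} -< {5}
  {1} -< {1,2}
  {1} -< {1,3}
  {1} -< {1,4}
  ...72 more
Total: 80


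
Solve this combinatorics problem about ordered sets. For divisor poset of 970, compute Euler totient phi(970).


phi(n) = n * prod_{p|n} (1 - 1/p).
Prime divisors of 970: [2, 5, 97]
phi(970) = 970 * (1 - 1/2) * (1 - 1/5) * (1 - 1/97)
phi(970) = 384


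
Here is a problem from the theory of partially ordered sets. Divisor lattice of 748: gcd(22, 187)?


Meet=gcd.
gcd(22,187)=11


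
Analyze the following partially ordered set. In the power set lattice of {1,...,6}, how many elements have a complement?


An element a is complemented if some b has a meet b = bottom, a join b = top.
every subset A has complement S\A, so all elements are complemented.
Complemented elements: {}, {1}, {2}, {3}, {4}, {5}, ... (58 more)
Count: 64


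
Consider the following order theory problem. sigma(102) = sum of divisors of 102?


sigma(n) = sum of divisors.
Divisors of 102: [1, 2, 3, 6, 17, 34, 51, 102]
Sum = 216


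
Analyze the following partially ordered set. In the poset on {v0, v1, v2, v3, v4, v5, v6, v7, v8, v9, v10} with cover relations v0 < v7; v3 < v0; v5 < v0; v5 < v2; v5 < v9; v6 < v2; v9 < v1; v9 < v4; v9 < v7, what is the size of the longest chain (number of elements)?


A chain is a totally ordered subset; we count the number of elements in a maximum chain.
Compute, for each element x, the size of the longest chain ending at x:
  v3: 1
  v5: 1
  v6: 1
  v8: 1
  v10: 1
  v9: 2
  ...
A maximum chain: v5 < v9 < v1
Number of elements in the longest chain: 3


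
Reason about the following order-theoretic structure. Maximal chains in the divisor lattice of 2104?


A maximal chain goes from the minimum element to a maximal element via cover relations.
Counting all min-to-max paths in the cover graph.
Total maximal chains: 4


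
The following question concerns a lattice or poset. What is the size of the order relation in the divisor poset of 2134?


The order relation is {(a,b) : a <= b}, reflexive so it includes (a,a).
Examples: (1,1), (1,1067), (1,11), (1,194), (1,2), ...
Total ordered pairs: 27


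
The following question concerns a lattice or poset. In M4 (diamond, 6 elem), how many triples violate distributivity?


Distributive law: a ^ (b v c) = (a ^ b) v (a ^ c).
Check all 6^3 = 216 ordered triples (a,b,c).
  e.g. a=a1, b=a2, c=a3: lhs=a1 != rhs=0
  e.g. a=a1, b=a2, c=a4: lhs=a1 != rhs=0
Total violating triples: 24


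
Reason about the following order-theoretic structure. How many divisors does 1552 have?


Divisors of 1552: [1, 2, 4, 8, 16, 97, 194, 388, 776, 1552]
Count: 10


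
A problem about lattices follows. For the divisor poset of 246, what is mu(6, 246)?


In a divisor lattice, mu(a,b) = mu(b/a) where mu is the classical Mobius function.
b/a = 246/6 = 41
Prime factorization of 41: primes [41]
41 is squarefree with 1 prime factor(s), so mu(41) = (-1)^1 = -1


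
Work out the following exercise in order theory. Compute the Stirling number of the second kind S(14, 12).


S(n,k) = k*S(n-1,k) + S(n-1,k-1).
S(13,12) = 78, S(13,11) = 2431
S(14,12) = 12*78 + 2431 = 936 + 2431
S(14,12) = 3367


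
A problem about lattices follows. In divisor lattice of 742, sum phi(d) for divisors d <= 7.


Divisors of 742 up to 7: [1, 2, 7]
phi values: [1, 1, 6]
Sum = 8


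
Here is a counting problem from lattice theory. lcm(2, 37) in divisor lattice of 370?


Join=lcm.
gcd(2,37)=1
lcm=74


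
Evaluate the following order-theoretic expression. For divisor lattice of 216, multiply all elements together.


Divisors of 216: [1, 2, 3, 4, 6, 8, 9, 12, 18, 24, 27, 36, 54, 72, 108, 216]
Product = n^(d(n)/2) = 216^(16/2)
Product = 4738381338321616896


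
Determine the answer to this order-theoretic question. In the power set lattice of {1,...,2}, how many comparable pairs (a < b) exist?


A comparable pair {a,b} has a < b or b < a in the order.
Count unordered pairs where one element is strictly below the other.
Examples: {{},{1}}, {{},{2}}, {{},{1,2}}, {{1},{1,2}}, ...
Total comparable pairs: 5


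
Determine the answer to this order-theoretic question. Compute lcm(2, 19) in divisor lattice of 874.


In a divisor lattice, join = lcm (least common multiple).
gcd(2,19) = 1
lcm(2,19) = 2*19/gcd = 38/1 = 38


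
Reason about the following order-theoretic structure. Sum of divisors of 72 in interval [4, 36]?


Interval [4,36] in divisors of 72: [4, 12, 36]
Sum = 52


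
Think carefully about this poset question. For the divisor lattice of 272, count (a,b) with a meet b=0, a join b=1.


Complement pair (a,b): a meet b = bottom, a join b = top.
Here: gcd(a,b)=1 and lcm(a,b)=272, i.e. a*b=272 with a,b coprime.
Pairs found: (1,272), (16,17), (17,16), (272,1)
Total ordered pairs: 4


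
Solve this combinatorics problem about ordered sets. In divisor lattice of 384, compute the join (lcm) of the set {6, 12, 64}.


In a divisor lattice, join = lcm (least common multiple).
Compute lcm iteratively: start with first element, then lcm(current, next).
Elements: [6, 12, 64]
lcm(6,12) = 12
lcm(12,64) = 192
Final lcm = 192


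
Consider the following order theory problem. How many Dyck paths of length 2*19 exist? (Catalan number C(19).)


C(n) = C(2n, n) / (n+1).
C(38, 19) = 35345263800
C(19) = 35345263800 / 20 = 1767263190


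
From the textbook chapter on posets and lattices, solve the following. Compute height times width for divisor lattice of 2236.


Height = length of longest chain minus 1; width = size of largest antichain.
A maximum chain: 1 | 43 | 559 | 1118 | 2236  (height 4).
A maximum antichain: {4, 26, 86, 559}  (width 4).
Product = 4 * 4 = 16


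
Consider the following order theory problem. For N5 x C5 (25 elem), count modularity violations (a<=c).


Modular law: if a <= c then a v (b ^ c) = (a v b) ^ c.
Check all triples (a,b,c) with a <= c among 25 elements.
  e.g. a=(a,0), b=(c,0), c=(b,0): lhs=(a,0) != rhs=(b,0)
  e.g. a=(a,0), b=(c,1), c=(b,0): lhs=(a,0) != rhs=(b,0)
Total violating triples: 75


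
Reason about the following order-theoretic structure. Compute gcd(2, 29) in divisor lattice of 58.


In a divisor lattice, meet = gcd (greatest common divisor).
By Euclidean algorithm or factoring: gcd(2,29) = 1


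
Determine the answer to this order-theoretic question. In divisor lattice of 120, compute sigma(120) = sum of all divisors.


sigma(n) = sum of divisors.
Divisors of 120: [1, 2, 3, 4, 5, 6, 8, 10, 12, 15, 20, 24, 30, 40, 60, 120]
Sum = 360


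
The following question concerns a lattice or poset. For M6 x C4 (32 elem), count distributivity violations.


Distributive law: a ^ (b v c) = (a ^ b) v (a ^ c).
Check all 32^3 = 32768 ordered triples (a,b,c).
  e.g. a=(a1,0), b=(a2,0), c=(a3,0): lhs=(a1,0) != rhs=(0,0)
  e.g. a=(a1,0), b=(a2,0), c=(a3,1): lhs=(a1,0) != rhs=(0,0)
Total violating triples: 7680


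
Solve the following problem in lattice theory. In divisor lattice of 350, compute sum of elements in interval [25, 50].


Interval [25,50] in divisors of 350: [25, 50]
Sum = 75


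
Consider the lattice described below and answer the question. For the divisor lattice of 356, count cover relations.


A cover relation a -< b holds when a < b with no c strictly between.
Cover relations:
  1 -< 2
  1 -< 89
  2 -< 4
  2 -< 178
  4 -< 356
  89 -< 178
  178 -< 356
Total: 7


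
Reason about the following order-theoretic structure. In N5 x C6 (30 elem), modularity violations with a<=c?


Modular law: if a <= c then a v (b ^ c) = (a v b) ^ c.
Check all triples (a,b,c) with a <= c among 30 elements.
  e.g. a=(a,0), b=(c,0), c=(b,0): lhs=(a,0) != rhs=(b,0)
  e.g. a=(a,0), b=(c,1), c=(b,0): lhs=(a,0) != rhs=(b,0)
Total violating triples: 126


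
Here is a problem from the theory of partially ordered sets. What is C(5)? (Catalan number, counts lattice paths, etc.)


C(n) = C(2n, n) / (n+1).
C(10, 5) = 252
C(5) = 252 / 6 = 42


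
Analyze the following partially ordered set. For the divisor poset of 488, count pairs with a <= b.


The order relation is {(a,b) : a <= b}, reflexive so it includes (a,a).
Examples: (1,1), (1,122), (1,2), (1,244), (1,4), ...
Total ordered pairs: 30


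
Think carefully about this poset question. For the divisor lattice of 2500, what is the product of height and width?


Height = length of longest chain minus 1; width = size of largest antichain.
A maximum chain: 1 | 5 | 25 | 125 | 625 | 1250 | 2500  (height 6).
A maximum antichain: {4, 10, 25}  (width 3).
Product = 6 * 3 = 18


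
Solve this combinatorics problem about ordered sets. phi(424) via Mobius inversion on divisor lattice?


phi(n) = n * prod_{p|n} (1 - 1/p).
Prime divisors of 424: [2, 53]
phi(424) = 424 * (1 - 1/2) * (1 - 1/53)
phi(424) = 208


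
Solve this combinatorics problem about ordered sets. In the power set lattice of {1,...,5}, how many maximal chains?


A maximal chain goes from the minimum element to a maximal element via cover relations.
Counting all min-to-max paths in the cover graph.
Total maximal chains: 120


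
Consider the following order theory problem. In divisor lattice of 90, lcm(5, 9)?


Join=lcm.
gcd(5,9)=1
lcm=45


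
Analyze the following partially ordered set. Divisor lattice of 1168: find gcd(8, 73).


In a divisor lattice, meet = gcd (greatest common divisor).
By Euclidean algorithm or factoring: gcd(8,73) = 1


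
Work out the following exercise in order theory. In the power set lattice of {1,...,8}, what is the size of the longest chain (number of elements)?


A chain is a totally ordered subset; we count the number of elements in a maximum chain.
Compute, for each element x, the size of the longest chain ending at x:
  {}: 1
  {1}: 2
  {2}: 2
  {3}: 2
  {4}: 2
  {5}: 2
  ...
A maximum chain: {} < {1} < {1,2} < {1,2,3} < {1,2,3,4} < {1,2,3,4,5} < {1,2,3,4,5,6} < {1,2,3,4,5,6,7} < {1,2,3,4,5,6,7,8}
Number of elements in the longest chain: 9


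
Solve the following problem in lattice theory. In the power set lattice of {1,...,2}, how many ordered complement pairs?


Complement pair (a,b): a meet b = bottom, a join b = top.
Here: A intersect B = {} and A union B = {1,...,2}.
Pairs found: ({},{1,2}), ({1},{2}), ({2},{1}), ({1,2},{})
Total ordered pairs: 4


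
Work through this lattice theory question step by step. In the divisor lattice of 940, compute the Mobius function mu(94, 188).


In a divisor lattice, mu(a,b) = mu(b/a) where mu is the classical Mobius function.
b/a = 188/94 = 2
Prime factorization of 2: primes [2]
2 is squarefree with 1 prime factor(s), so mu(2) = (-1)^1 = -1


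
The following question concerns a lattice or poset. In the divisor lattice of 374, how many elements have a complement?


An element a is complemented if some b has a meet b = bottom, a join b = top.
a is complemented iff gcd(a, n/a)=1, i.e. a is a unitary divisor of 374.
Complemented elements: 1, 2, 11, 17, 22, 34, ... (2 more)
Count: 8


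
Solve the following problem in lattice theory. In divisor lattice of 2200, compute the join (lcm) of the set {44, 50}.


In a divisor lattice, join = lcm (least common multiple).
Compute lcm iteratively: start with first element, then lcm(current, next).
Elements: [44, 50]
lcm(44,50) = 1100
Final lcm = 1100


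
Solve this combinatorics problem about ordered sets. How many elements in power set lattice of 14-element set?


Power set = 2^n.
2^14 = 16384


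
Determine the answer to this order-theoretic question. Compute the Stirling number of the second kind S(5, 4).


S(n,k) = k*S(n-1,k) + S(n-1,k-1).
S(4,4) = 1, S(4,3) = 6
S(5,4) = 4*1 + 6 = 4 + 6
S(5,4) = 10


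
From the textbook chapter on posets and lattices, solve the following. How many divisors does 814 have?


Divisors of 814: [1, 2, 11, 22, 37, 74, 407, 814]
Count: 8


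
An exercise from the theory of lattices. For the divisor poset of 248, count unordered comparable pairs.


A comparable pair {a,b} has a < b or b < a in the order.
Count unordered pairs where one element is strictly below the other.
Examples: {1,2}, {1,4}, {1,8}, {1,31}, ...
Total comparable pairs: 22


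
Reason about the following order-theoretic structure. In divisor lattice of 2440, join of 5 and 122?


In a divisor lattice, join = lcm (least common multiple).
gcd(5,122) = 1
lcm(5,122) = 5*122/gcd = 610/1 = 610


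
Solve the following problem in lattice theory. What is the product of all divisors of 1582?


Divisors of 1582: [1, 2, 7, 14, 113, 226, 791, 1582]
Product = n^(d(n)/2) = 1582^(8/2)
Product = 6263627420176


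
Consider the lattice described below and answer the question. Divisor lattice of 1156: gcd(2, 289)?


Meet=gcd.
gcd(2,289)=1


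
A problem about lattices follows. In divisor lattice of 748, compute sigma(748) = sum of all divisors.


sigma(n) = sum of divisors.
Divisors of 748: [1, 2, 4, 11, 17, 22, 34, 44, 68, 187, 374, 748]
Sum = 1512


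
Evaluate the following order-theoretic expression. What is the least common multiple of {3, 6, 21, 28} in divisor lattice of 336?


In a divisor lattice, join = lcm (least common multiple).
Compute lcm iteratively: start with first element, then lcm(current, next).
Elements: [3, 6, 21, 28]
lcm(3,6) = 6
lcm(6,21) = 42
lcm(42,28) = 84
Final lcm = 84


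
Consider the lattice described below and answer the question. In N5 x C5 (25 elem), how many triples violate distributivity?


Distributive law: a ^ (b v c) = (a ^ b) v (a ^ c).
Check all 25^3 = 15625 ordered triples (a,b,c).
  e.g. a=(b,0), b=(a,0), c=(c,0): lhs=(b,0) != rhs=(a,0)
  e.g. a=(b,0), b=(a,0), c=(c,1): lhs=(b,0) != rhs=(a,0)
Total violating triples: 250


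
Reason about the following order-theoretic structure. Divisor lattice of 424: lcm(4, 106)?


Join=lcm.
gcd(4,106)=2
lcm=212


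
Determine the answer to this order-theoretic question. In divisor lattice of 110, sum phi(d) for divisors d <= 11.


Divisors of 110 up to 11: [1, 2, 5, 10, 11]
phi values: [1, 1, 4, 4, 10]
Sum = 20


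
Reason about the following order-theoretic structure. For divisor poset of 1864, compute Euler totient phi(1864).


phi(n) = n * prod_{p|n} (1 - 1/p).
Prime divisors of 1864: [2, 233]
phi(1864) = 1864 * (1 - 1/2) * (1 - 1/233)
phi(1864) = 928


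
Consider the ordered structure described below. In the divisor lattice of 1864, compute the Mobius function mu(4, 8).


In a divisor lattice, mu(a,b) = mu(b/a) where mu is the classical Mobius function.
b/a = 8/4 = 2
Prime factorization of 2: primes [2]
2 is squarefree with 1 prime factor(s), so mu(2) = (-1)^1 = -1


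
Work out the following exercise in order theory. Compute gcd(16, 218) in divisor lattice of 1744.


In a divisor lattice, meet = gcd (greatest common divisor).
By Euclidean algorithm or factoring: gcd(16,218) = 2


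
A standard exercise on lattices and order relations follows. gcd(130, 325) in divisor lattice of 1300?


Meet=gcd.
gcd(130,325)=65


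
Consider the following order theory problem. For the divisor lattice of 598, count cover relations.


A cover relation a -< b holds when a < b with no c strictly between.
Cover relations:
  1 -< 2
  1 -< 13
  1 -< 23
  2 -< 26
  2 -< 46
  13 -< 26
  13 -< 299
  23 -< 46
  ...4 more
Total: 12


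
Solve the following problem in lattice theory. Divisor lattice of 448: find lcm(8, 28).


In a divisor lattice, join = lcm (least common multiple).
gcd(8,28) = 4
lcm(8,28) = 8*28/gcd = 224/4 = 56


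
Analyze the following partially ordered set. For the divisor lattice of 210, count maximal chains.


A maximal chain goes from the minimum element to a maximal element via cover relations.
Counting all min-to-max paths in the cover graph.
Total maximal chains: 24


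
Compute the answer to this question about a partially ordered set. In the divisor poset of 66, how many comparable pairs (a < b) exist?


A comparable pair {a,b} has a < b or b < a in the order.
Count unordered pairs where one element is strictly below the other.
Examples: {1,2}, {1,3}, {1,6}, {1,11}, ...
Total comparable pairs: 19


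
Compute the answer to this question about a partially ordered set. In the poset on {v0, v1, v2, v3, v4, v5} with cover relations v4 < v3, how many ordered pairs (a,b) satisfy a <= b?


The order relation is {(a,b) : a <= b}, reflexive so it includes (a,a).
Examples: (v0,v0), (v1,v1), (v2,v2), (v3,v3), (v4,v3), ...
Total ordered pairs: 7


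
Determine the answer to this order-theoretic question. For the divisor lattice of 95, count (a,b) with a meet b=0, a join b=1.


Complement pair (a,b): a meet b = bottom, a join b = top.
Here: gcd(a,b)=1 and lcm(a,b)=95, i.e. a*b=95 with a,b coprime.
Pairs found: (1,95), (5,19), (19,5), (95,1)
Total ordered pairs: 4


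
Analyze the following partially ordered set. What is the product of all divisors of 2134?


Divisors of 2134: [1, 2, 11, 22, 97, 194, 1067, 2134]
Product = n^(d(n)/2) = 2134^(8/2)
Product = 20738515249936


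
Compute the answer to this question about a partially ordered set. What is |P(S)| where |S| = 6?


Power set = 2^n.
2^6 = 64


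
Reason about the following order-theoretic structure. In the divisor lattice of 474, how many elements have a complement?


An element a is complemented if some b has a meet b = bottom, a join b = top.
a is complemented iff gcd(a, n/a)=1, i.e. a is a unitary divisor of 474.
Complemented elements: 1, 2, 3, 6, 79, 158, ... (2 more)
Count: 8


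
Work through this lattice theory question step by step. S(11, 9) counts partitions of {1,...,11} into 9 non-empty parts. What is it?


S(n,k) = k*S(n-1,k) + S(n-1,k-1).
S(10,9) = 45, S(10,8) = 750
S(11,9) = 9*45 + 750 = 405 + 750
S(11,9) = 1155


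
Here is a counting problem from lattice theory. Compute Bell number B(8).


B(n) = number of set partitions of an n-element set.
B(n) satisfies the recurrence: B(n+1) = sum_k C(n,k)*B(k).
B(8) = 4140


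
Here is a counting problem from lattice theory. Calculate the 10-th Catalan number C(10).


C(n) = C(2n, n) / (n+1).
C(20, 10) = 184756
C(10) = 184756 / 11 = 16796


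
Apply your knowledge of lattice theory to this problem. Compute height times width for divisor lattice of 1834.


Height = length of longest chain minus 1; width = size of largest antichain.
A maximum chain: 1 | 131 | 917 | 1834  (height 3).
A maximum antichain: {2, 7, 131}  (width 3).
Product = 3 * 3 = 9


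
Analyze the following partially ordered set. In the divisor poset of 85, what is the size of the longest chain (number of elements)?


A chain is a totally ordered subset; we count the number of elements in a maximum chain.
Compute, for each element x, the size of the longest chain ending at x:
  1: 1
  5: 2
  17: 2
  85: 3
A maximum chain: 1 < 5 < 85
Number of elements in the longest chain: 3


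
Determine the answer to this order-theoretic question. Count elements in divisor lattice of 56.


Divisors of 56: [1, 2, 4, 7, 8, 14, 28, 56]
Count: 8


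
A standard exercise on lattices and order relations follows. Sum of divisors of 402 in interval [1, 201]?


Interval [1,201] in divisors of 402: [1, 3, 67, 201]
Sum = 272


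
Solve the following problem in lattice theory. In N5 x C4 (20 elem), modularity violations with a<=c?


Modular law: if a <= c then a v (b ^ c) = (a v b) ^ c.
Check all triples (a,b,c) with a <= c among 20 elements.
  e.g. a=(a,0), b=(c,0), c=(b,0): lhs=(a,0) != rhs=(b,0)
  e.g. a=(a,0), b=(c,1), c=(b,0): lhs=(a,0) != rhs=(b,0)
Total violating triples: 40


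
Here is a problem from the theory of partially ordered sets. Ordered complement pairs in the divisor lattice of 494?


Complement pair (a,b): a meet b = bottom, a join b = top.
Here: gcd(a,b)=1 and lcm(a,b)=494, i.e. a*b=494 with a,b coprime.
Pairs found: (1,494), (2,247), (13,38), (19,26), ... (4 more)
Total ordered pairs: 8


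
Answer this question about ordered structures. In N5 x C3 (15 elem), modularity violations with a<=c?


Modular law: if a <= c then a v (b ^ c) = (a v b) ^ c.
Check all triples (a,b,c) with a <= c among 15 elements.
  e.g. a=(a,0), b=(c,0), c=(b,0): lhs=(a,0) != rhs=(b,0)
  e.g. a=(a,0), b=(c,1), c=(b,0): lhs=(a,0) != rhs=(b,0)
Total violating triples: 18


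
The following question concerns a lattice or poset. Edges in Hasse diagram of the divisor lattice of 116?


A cover relation a -< b holds when a < b with no c strictly between.
Cover relations:
  1 -< 2
  1 -< 29
  2 -< 4
  2 -< 58
  4 -< 116
  29 -< 58
  58 -< 116
Total: 7


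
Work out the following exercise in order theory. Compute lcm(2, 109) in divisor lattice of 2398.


In a divisor lattice, join = lcm (least common multiple).
gcd(2,109) = 1
lcm(2,109) = 2*109/gcd = 218/1 = 218


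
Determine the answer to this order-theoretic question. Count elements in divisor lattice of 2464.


Divisors of 2464: [1, 2, 4, 7, 8, 11, 14, 16, 22, 28, 32, 44, 56, 77, 88, 112, 154, 176, 224, 308, 352, 616, 1232, 2464]
Count: 24


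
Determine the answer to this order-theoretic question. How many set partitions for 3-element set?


B(n) = number of set partitions of an n-element set.
B(n) satisfies the recurrence: B(n+1) = sum_k C(n,k)*B(k).
B(3) = 5


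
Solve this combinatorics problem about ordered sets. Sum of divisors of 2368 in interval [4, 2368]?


Interval [4,2368] in divisors of 2368: [4, 8, 16, 32, 64, 148, 296, 592, 1184, 2368]
Sum = 4712


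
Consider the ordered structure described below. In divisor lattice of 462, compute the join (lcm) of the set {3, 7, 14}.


In a divisor lattice, join = lcm (least common multiple).
Compute lcm iteratively: start with first element, then lcm(current, next).
Elements: [3, 7, 14]
lcm(3,7) = 21
lcm(21,14) = 42
Final lcm = 42


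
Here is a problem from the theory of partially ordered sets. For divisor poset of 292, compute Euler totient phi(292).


phi(n) = n * prod_{p|n} (1 - 1/p).
Prime divisors of 292: [2, 73]
phi(292) = 292 * (1 - 1/2) * (1 - 1/73)
phi(292) = 144


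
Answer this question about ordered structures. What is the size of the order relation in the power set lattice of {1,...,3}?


The order relation is {(a,b) : a <= b}, reflexive so it includes (a,a).
Examples: ({},{}), ({},{1,2}), ({},{1,2,3}), ({},{1,3}), ({},{1}), ...
Total ordered pairs: 27


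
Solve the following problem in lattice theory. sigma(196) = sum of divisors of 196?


sigma(n) = sum of divisors.
Divisors of 196: [1, 2, 4, 7, 14, 28, 49, 98, 196]
Sum = 399


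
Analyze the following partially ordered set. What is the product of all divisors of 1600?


Divisors of 1600: [1, 2, 4, 5, 8, 10, 16, 20, 25, 32, 40, 50, 64, 80, 100, 160, 200, 320, 400, 800, 1600]
Product = n^(d(n)/2) = 1600^(21/2)
Product = 4398046511104000000000000000000000


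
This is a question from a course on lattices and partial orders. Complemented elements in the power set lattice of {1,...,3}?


An element a is complemented if some b has a meet b = bottom, a join b = top.
every subset A has complement S\A, so all elements are complemented.
Complemented elements: {}, {1}, {2}, {3}, {1,2}, {1,3}, ... (2 more)
Count: 8


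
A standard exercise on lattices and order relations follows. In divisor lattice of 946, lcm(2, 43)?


Join=lcm.
gcd(2,43)=1
lcm=86


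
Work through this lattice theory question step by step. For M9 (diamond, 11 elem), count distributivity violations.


Distributive law: a ^ (b v c) = (a ^ b) v (a ^ c).
Check all 11^3 = 1331 ordered triples (a,b,c).
  e.g. a=a1, b=a2, c=a3: lhs=a1 != rhs=0
  e.g. a=a1, b=a2, c=a4: lhs=a1 != rhs=0
Total violating triples: 504


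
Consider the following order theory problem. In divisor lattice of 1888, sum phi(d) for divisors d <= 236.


Divisors of 1888 up to 236: [1, 2, 4, 8, 16, 32, 59, 118, 236]
phi values: [1, 1, 2, 4, 8, 16, 58, 58, 116]
Sum = 264


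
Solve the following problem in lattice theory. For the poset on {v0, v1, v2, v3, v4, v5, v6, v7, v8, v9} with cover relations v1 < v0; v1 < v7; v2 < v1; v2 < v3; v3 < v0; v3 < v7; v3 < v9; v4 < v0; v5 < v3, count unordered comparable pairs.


A comparable pair {a,b} has a < b or b < a in the order.
Count unordered pairs where one element is strictly below the other.
Examples: {v0,v1}, {v0,v2}, {v0,v3}, {v0,v4}, ...
Total comparable pairs: 15
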